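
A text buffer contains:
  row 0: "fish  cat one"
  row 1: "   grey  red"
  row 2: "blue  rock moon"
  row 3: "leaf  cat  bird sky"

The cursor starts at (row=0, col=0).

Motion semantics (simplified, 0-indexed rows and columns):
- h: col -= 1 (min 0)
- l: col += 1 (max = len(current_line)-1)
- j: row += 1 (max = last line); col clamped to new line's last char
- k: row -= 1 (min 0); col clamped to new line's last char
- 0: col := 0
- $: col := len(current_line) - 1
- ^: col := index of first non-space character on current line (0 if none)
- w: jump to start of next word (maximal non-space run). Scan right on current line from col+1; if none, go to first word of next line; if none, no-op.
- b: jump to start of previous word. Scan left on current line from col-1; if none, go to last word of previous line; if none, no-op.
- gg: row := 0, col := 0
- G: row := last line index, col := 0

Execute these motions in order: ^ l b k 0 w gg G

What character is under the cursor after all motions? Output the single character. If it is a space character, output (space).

After 1 (^): row=0 col=0 char='f'
After 2 (l): row=0 col=1 char='i'
After 3 (b): row=0 col=0 char='f'
After 4 (k): row=0 col=0 char='f'
After 5 (0): row=0 col=0 char='f'
After 6 (w): row=0 col=6 char='c'
After 7 (gg): row=0 col=0 char='f'
After 8 (G): row=3 col=0 char='l'

Answer: l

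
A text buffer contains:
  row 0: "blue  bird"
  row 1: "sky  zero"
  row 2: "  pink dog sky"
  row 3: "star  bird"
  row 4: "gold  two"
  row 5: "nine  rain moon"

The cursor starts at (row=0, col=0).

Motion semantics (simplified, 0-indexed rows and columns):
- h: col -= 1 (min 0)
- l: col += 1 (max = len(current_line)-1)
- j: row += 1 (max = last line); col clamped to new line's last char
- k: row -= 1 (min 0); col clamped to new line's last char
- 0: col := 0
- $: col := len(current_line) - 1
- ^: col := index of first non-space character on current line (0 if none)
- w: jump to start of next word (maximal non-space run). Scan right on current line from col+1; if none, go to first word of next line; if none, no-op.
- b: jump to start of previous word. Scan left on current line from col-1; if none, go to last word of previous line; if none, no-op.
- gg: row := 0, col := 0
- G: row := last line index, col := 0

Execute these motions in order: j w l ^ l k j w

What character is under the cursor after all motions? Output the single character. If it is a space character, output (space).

Answer: z

Derivation:
After 1 (j): row=1 col=0 char='s'
After 2 (w): row=1 col=5 char='z'
After 3 (l): row=1 col=6 char='e'
After 4 (^): row=1 col=0 char='s'
After 5 (l): row=1 col=1 char='k'
After 6 (k): row=0 col=1 char='l'
After 7 (j): row=1 col=1 char='k'
After 8 (w): row=1 col=5 char='z'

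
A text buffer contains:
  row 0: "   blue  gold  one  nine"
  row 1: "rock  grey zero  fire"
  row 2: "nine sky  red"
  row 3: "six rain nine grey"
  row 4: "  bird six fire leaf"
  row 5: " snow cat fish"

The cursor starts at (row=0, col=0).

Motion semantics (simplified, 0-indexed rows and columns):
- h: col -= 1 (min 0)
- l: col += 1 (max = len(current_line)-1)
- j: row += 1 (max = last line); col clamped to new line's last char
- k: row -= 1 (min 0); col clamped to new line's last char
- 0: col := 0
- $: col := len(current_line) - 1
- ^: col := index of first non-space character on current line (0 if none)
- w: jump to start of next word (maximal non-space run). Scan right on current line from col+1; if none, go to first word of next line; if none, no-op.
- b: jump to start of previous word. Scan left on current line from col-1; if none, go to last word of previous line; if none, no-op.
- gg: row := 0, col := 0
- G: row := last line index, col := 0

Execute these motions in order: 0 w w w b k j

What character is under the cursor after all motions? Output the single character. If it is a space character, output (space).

After 1 (0): row=0 col=0 char='_'
After 2 (w): row=0 col=3 char='b'
After 3 (w): row=0 col=9 char='g'
After 4 (w): row=0 col=15 char='o'
After 5 (b): row=0 col=9 char='g'
After 6 (k): row=0 col=9 char='g'
After 7 (j): row=1 col=9 char='y'

Answer: y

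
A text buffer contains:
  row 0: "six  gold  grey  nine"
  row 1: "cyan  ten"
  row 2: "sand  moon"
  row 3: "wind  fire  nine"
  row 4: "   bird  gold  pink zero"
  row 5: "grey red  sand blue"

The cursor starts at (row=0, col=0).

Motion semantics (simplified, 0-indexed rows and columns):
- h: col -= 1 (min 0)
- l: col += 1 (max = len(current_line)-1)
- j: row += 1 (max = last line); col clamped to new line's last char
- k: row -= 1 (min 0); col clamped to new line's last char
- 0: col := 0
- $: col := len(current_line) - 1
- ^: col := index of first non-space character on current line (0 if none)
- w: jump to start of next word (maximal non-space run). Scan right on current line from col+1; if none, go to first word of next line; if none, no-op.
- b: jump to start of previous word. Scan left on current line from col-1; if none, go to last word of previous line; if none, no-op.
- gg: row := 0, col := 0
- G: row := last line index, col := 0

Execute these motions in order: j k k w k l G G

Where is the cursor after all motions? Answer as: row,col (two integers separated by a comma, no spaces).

After 1 (j): row=1 col=0 char='c'
After 2 (k): row=0 col=0 char='s'
After 3 (k): row=0 col=0 char='s'
After 4 (w): row=0 col=5 char='g'
After 5 (k): row=0 col=5 char='g'
After 6 (l): row=0 col=6 char='o'
After 7 (G): row=5 col=0 char='g'
After 8 (G): row=5 col=0 char='g'

Answer: 5,0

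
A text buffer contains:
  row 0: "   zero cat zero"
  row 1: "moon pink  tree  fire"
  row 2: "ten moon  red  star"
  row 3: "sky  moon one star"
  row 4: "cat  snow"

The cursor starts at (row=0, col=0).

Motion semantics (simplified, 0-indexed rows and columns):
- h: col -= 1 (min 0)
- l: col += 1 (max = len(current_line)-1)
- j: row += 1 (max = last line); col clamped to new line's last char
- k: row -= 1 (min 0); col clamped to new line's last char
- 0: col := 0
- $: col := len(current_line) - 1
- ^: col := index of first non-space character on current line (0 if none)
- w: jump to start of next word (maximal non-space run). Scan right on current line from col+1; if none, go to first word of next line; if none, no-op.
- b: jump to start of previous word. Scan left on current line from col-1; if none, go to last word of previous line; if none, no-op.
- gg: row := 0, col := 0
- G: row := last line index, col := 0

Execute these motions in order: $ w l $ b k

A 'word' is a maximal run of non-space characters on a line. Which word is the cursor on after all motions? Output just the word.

Answer: zero

Derivation:
After 1 ($): row=0 col=15 char='o'
After 2 (w): row=1 col=0 char='m'
After 3 (l): row=1 col=1 char='o'
After 4 ($): row=1 col=20 char='e'
After 5 (b): row=1 col=17 char='f'
After 6 (k): row=0 col=15 char='o'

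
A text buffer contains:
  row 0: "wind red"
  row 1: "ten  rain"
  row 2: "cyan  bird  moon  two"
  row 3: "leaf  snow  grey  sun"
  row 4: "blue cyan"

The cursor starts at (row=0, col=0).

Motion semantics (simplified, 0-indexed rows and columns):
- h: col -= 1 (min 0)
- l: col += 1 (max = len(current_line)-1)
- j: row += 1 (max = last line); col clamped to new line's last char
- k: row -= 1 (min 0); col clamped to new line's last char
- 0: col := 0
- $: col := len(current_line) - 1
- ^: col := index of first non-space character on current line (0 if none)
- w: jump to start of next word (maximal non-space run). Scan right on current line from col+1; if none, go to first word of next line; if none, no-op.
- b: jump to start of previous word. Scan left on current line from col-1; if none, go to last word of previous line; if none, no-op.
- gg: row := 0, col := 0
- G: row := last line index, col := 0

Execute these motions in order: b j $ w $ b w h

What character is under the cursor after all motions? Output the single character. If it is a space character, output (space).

After 1 (b): row=0 col=0 char='w'
After 2 (j): row=1 col=0 char='t'
After 3 ($): row=1 col=8 char='n'
After 4 (w): row=2 col=0 char='c'
After 5 ($): row=2 col=20 char='o'
After 6 (b): row=2 col=18 char='t'
After 7 (w): row=3 col=0 char='l'
After 8 (h): row=3 col=0 char='l'

Answer: l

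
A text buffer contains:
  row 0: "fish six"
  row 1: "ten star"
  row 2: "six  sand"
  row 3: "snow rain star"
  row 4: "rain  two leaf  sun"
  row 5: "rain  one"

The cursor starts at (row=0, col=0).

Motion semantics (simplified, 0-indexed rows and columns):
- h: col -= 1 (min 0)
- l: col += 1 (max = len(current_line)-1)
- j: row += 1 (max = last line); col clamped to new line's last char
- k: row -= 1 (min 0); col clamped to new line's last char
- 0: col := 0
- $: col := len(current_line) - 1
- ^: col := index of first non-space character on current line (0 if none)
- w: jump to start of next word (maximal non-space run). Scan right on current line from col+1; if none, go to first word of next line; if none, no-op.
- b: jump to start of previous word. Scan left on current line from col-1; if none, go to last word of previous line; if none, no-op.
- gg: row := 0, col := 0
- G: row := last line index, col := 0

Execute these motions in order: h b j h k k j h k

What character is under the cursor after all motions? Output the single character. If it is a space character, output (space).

Answer: f

Derivation:
After 1 (h): row=0 col=0 char='f'
After 2 (b): row=0 col=0 char='f'
After 3 (j): row=1 col=0 char='t'
After 4 (h): row=1 col=0 char='t'
After 5 (k): row=0 col=0 char='f'
After 6 (k): row=0 col=0 char='f'
After 7 (j): row=1 col=0 char='t'
After 8 (h): row=1 col=0 char='t'
After 9 (k): row=0 col=0 char='f'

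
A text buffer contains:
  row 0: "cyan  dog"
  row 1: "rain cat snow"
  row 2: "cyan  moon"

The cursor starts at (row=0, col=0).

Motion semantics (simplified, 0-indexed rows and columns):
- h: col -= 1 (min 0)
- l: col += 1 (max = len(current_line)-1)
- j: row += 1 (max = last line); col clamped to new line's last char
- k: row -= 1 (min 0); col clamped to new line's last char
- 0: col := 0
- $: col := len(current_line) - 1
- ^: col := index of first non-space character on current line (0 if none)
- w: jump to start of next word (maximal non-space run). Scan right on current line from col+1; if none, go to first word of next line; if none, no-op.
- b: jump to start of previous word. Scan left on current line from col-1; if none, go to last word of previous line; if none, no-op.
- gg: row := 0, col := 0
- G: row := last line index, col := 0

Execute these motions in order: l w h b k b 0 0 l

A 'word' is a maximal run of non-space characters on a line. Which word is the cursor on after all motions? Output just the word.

Answer: cyan

Derivation:
After 1 (l): row=0 col=1 char='y'
After 2 (w): row=0 col=6 char='d'
After 3 (h): row=0 col=5 char='_'
After 4 (b): row=0 col=0 char='c'
After 5 (k): row=0 col=0 char='c'
After 6 (b): row=0 col=0 char='c'
After 7 (0): row=0 col=0 char='c'
After 8 (0): row=0 col=0 char='c'
After 9 (l): row=0 col=1 char='y'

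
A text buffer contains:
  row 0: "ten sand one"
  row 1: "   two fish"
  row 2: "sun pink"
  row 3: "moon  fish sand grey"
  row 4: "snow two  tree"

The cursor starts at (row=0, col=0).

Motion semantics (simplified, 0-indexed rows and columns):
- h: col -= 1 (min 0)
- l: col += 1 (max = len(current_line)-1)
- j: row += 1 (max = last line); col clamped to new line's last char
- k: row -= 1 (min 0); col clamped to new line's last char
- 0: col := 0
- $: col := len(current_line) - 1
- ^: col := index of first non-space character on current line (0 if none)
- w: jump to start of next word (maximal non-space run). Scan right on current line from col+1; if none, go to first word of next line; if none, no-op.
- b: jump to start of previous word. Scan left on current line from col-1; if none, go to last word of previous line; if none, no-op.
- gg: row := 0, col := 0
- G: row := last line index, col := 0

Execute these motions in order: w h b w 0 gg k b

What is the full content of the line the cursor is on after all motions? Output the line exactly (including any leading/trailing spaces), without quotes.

After 1 (w): row=0 col=4 char='s'
After 2 (h): row=0 col=3 char='_'
After 3 (b): row=0 col=0 char='t'
After 4 (w): row=0 col=4 char='s'
After 5 (0): row=0 col=0 char='t'
After 6 (gg): row=0 col=0 char='t'
After 7 (k): row=0 col=0 char='t'
After 8 (b): row=0 col=0 char='t'

Answer: ten sand one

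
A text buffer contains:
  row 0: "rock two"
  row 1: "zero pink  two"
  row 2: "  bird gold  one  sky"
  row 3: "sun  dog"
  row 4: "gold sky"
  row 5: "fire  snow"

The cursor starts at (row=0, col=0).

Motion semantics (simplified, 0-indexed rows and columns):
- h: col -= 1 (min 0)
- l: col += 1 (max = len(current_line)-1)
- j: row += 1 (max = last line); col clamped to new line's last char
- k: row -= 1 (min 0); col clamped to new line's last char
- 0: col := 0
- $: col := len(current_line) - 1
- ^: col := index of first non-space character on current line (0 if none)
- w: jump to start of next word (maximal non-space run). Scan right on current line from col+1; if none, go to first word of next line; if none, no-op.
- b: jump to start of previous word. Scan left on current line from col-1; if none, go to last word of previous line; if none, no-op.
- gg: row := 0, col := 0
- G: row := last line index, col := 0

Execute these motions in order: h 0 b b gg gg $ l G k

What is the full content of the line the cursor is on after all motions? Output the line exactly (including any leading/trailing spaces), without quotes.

After 1 (h): row=0 col=0 char='r'
After 2 (0): row=0 col=0 char='r'
After 3 (b): row=0 col=0 char='r'
After 4 (b): row=0 col=0 char='r'
After 5 (gg): row=0 col=0 char='r'
After 6 (gg): row=0 col=0 char='r'
After 7 ($): row=0 col=7 char='o'
After 8 (l): row=0 col=7 char='o'
After 9 (G): row=5 col=0 char='f'
After 10 (k): row=4 col=0 char='g'

Answer: gold sky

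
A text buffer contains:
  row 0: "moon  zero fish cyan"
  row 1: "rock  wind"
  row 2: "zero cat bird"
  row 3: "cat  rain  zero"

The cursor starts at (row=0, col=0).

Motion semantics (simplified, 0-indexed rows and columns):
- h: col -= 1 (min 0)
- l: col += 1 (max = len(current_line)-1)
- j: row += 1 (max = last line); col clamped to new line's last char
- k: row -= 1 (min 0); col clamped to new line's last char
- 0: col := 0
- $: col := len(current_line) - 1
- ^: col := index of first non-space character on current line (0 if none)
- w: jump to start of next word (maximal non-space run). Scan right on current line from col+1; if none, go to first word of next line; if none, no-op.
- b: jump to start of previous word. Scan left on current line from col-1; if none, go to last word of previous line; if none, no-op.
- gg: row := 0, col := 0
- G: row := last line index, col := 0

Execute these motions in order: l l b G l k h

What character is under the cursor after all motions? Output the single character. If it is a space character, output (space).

Answer: z

Derivation:
After 1 (l): row=0 col=1 char='o'
After 2 (l): row=0 col=2 char='o'
After 3 (b): row=0 col=0 char='m'
After 4 (G): row=3 col=0 char='c'
After 5 (l): row=3 col=1 char='a'
After 6 (k): row=2 col=1 char='e'
After 7 (h): row=2 col=0 char='z'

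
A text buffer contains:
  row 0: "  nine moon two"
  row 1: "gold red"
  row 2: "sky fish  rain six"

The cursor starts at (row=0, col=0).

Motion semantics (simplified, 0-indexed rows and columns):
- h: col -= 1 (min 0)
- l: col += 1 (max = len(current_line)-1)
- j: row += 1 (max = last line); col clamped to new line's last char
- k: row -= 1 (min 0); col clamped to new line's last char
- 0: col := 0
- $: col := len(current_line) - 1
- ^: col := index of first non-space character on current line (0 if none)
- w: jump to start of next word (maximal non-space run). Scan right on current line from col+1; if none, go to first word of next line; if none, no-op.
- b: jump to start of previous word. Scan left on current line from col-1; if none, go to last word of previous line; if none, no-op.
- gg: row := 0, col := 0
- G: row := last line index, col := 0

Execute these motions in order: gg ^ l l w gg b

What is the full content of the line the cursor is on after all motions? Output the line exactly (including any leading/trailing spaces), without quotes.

After 1 (gg): row=0 col=0 char='_'
After 2 (^): row=0 col=2 char='n'
After 3 (l): row=0 col=3 char='i'
After 4 (l): row=0 col=4 char='n'
After 5 (w): row=0 col=7 char='m'
After 6 (gg): row=0 col=0 char='_'
After 7 (b): row=0 col=0 char='_'

Answer:   nine moon two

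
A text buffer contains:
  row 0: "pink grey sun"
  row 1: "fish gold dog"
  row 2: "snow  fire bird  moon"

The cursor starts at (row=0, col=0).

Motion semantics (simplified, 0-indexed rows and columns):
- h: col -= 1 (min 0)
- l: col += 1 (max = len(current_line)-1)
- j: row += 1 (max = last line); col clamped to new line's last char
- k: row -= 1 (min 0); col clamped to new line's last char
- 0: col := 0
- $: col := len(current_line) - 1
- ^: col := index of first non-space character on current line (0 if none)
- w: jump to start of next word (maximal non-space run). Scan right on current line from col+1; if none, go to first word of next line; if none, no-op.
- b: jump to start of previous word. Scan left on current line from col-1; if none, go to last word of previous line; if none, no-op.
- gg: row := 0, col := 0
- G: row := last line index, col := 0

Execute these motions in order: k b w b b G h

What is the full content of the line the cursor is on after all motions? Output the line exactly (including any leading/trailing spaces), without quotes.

After 1 (k): row=0 col=0 char='p'
After 2 (b): row=0 col=0 char='p'
After 3 (w): row=0 col=5 char='g'
After 4 (b): row=0 col=0 char='p'
After 5 (b): row=0 col=0 char='p'
After 6 (G): row=2 col=0 char='s'
After 7 (h): row=2 col=0 char='s'

Answer: snow  fire bird  moon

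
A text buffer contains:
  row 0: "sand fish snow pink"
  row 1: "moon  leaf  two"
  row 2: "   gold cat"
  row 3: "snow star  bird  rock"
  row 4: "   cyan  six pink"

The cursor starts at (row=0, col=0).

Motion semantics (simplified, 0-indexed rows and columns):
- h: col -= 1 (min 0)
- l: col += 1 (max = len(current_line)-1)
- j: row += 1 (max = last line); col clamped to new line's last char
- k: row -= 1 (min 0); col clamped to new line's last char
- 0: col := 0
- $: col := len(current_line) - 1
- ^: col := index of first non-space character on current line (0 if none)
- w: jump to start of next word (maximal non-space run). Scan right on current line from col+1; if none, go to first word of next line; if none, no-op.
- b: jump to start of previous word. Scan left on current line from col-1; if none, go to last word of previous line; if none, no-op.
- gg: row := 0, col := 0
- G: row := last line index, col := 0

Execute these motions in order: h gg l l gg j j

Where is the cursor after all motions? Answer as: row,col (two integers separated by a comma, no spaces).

Answer: 2,0

Derivation:
After 1 (h): row=0 col=0 char='s'
After 2 (gg): row=0 col=0 char='s'
After 3 (l): row=0 col=1 char='a'
After 4 (l): row=0 col=2 char='n'
After 5 (gg): row=0 col=0 char='s'
After 6 (j): row=1 col=0 char='m'
After 7 (j): row=2 col=0 char='_'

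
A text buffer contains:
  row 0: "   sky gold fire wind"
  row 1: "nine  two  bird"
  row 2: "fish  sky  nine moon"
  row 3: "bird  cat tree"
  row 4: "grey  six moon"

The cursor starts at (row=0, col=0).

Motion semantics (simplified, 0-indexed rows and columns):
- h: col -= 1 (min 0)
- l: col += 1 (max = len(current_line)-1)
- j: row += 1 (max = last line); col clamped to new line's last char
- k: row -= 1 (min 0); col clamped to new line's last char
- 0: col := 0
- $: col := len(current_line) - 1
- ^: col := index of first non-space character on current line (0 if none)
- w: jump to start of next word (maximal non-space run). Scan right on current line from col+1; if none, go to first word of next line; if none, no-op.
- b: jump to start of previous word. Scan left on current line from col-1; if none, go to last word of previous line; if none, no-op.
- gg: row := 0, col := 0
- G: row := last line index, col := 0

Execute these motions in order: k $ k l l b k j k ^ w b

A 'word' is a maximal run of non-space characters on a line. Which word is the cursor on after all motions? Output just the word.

After 1 (k): row=0 col=0 char='_'
After 2 ($): row=0 col=20 char='d'
After 3 (k): row=0 col=20 char='d'
After 4 (l): row=0 col=20 char='d'
After 5 (l): row=0 col=20 char='d'
After 6 (b): row=0 col=17 char='w'
After 7 (k): row=0 col=17 char='w'
After 8 (j): row=1 col=14 char='d'
After 9 (k): row=0 col=14 char='r'
After 10 (^): row=0 col=3 char='s'
After 11 (w): row=0 col=7 char='g'
After 12 (b): row=0 col=3 char='s'

Answer: sky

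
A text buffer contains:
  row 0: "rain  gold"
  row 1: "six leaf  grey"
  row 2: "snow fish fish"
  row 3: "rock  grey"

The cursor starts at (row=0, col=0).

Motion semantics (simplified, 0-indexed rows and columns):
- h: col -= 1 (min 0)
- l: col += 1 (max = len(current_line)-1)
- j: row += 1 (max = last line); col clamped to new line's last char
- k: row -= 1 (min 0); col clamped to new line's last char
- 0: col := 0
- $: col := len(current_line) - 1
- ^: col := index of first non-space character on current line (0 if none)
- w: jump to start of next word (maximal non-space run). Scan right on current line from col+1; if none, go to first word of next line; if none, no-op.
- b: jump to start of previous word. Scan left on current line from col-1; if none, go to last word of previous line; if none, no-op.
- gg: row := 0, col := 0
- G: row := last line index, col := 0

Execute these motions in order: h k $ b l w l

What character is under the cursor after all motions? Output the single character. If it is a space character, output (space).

Answer: i

Derivation:
After 1 (h): row=0 col=0 char='r'
After 2 (k): row=0 col=0 char='r'
After 3 ($): row=0 col=9 char='d'
After 4 (b): row=0 col=6 char='g'
After 5 (l): row=0 col=7 char='o'
After 6 (w): row=1 col=0 char='s'
After 7 (l): row=1 col=1 char='i'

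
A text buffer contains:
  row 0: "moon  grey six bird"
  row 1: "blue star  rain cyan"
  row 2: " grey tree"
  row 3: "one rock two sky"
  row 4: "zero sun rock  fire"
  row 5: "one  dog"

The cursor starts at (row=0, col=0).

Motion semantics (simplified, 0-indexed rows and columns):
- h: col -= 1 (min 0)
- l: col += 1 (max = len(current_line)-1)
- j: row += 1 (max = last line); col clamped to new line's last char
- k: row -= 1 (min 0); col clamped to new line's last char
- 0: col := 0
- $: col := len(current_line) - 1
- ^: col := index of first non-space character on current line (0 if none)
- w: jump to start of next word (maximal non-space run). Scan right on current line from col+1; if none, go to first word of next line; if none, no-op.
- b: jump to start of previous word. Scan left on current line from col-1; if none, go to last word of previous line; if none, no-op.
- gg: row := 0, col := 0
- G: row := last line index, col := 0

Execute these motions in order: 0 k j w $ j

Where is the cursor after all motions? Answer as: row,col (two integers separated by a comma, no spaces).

After 1 (0): row=0 col=0 char='m'
After 2 (k): row=0 col=0 char='m'
After 3 (j): row=1 col=0 char='b'
After 4 (w): row=1 col=5 char='s'
After 5 ($): row=1 col=19 char='n'
After 6 (j): row=2 col=9 char='e'

Answer: 2,9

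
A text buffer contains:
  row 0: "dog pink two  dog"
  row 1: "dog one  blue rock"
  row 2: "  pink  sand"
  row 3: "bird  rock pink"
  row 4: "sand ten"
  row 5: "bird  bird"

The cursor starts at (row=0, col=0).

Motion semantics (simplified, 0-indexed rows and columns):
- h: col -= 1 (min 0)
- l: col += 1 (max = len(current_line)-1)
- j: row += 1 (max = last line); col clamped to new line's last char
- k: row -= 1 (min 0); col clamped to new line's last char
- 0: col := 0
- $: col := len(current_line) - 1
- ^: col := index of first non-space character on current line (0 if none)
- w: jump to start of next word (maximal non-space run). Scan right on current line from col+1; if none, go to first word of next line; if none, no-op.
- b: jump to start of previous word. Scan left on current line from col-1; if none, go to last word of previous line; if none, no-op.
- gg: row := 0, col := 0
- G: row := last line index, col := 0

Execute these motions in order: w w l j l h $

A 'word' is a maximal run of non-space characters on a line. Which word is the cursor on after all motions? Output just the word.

After 1 (w): row=0 col=4 char='p'
After 2 (w): row=0 col=9 char='t'
After 3 (l): row=0 col=10 char='w'
After 4 (j): row=1 col=10 char='l'
After 5 (l): row=1 col=11 char='u'
After 6 (h): row=1 col=10 char='l'
After 7 ($): row=1 col=17 char='k'

Answer: rock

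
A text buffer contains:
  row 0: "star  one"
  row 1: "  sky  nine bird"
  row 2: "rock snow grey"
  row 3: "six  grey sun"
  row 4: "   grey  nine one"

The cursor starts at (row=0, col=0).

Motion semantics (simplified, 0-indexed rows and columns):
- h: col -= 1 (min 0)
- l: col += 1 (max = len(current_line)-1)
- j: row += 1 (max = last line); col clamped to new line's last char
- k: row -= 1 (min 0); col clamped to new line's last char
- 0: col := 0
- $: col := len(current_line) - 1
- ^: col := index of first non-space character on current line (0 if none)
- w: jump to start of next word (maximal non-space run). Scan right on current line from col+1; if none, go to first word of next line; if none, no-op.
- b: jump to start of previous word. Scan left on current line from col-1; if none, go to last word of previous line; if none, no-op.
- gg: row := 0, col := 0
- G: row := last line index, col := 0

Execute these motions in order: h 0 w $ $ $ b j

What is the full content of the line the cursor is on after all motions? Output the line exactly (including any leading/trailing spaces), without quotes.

After 1 (h): row=0 col=0 char='s'
After 2 (0): row=0 col=0 char='s'
After 3 (w): row=0 col=6 char='o'
After 4 ($): row=0 col=8 char='e'
After 5 ($): row=0 col=8 char='e'
After 6 ($): row=0 col=8 char='e'
After 7 (b): row=0 col=6 char='o'
After 8 (j): row=1 col=6 char='_'

Answer:   sky  nine bird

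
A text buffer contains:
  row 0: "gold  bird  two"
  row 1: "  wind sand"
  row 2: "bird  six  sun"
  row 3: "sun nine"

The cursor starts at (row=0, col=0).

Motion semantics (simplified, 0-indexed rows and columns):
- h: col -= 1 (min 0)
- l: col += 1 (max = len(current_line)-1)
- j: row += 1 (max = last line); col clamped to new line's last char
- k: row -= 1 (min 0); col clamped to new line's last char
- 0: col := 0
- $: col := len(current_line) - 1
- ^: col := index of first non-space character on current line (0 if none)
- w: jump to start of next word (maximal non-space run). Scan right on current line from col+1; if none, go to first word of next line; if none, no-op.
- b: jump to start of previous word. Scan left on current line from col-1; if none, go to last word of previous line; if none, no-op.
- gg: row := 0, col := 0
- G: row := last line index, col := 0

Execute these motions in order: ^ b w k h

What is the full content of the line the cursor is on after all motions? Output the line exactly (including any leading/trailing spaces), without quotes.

After 1 (^): row=0 col=0 char='g'
After 2 (b): row=0 col=0 char='g'
After 3 (w): row=0 col=6 char='b'
After 4 (k): row=0 col=6 char='b'
After 5 (h): row=0 col=5 char='_'

Answer: gold  bird  two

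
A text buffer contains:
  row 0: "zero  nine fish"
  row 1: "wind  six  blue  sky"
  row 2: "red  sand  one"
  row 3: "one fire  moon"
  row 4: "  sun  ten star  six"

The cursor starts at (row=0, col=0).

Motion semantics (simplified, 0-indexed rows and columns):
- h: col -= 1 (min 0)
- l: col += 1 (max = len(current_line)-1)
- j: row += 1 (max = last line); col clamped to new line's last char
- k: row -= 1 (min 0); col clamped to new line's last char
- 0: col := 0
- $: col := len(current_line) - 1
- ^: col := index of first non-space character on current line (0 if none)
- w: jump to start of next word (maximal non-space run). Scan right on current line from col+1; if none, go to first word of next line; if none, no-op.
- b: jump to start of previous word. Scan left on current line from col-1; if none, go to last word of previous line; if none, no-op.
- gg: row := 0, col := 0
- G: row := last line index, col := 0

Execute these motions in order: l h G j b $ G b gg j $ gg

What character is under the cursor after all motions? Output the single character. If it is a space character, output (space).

After 1 (l): row=0 col=1 char='e'
After 2 (h): row=0 col=0 char='z'
After 3 (G): row=4 col=0 char='_'
After 4 (j): row=4 col=0 char='_'
After 5 (b): row=3 col=10 char='m'
After 6 ($): row=3 col=13 char='n'
After 7 (G): row=4 col=0 char='_'
After 8 (b): row=3 col=10 char='m'
After 9 (gg): row=0 col=0 char='z'
After 10 (j): row=1 col=0 char='w'
After 11 ($): row=1 col=19 char='y'
After 12 (gg): row=0 col=0 char='z'

Answer: z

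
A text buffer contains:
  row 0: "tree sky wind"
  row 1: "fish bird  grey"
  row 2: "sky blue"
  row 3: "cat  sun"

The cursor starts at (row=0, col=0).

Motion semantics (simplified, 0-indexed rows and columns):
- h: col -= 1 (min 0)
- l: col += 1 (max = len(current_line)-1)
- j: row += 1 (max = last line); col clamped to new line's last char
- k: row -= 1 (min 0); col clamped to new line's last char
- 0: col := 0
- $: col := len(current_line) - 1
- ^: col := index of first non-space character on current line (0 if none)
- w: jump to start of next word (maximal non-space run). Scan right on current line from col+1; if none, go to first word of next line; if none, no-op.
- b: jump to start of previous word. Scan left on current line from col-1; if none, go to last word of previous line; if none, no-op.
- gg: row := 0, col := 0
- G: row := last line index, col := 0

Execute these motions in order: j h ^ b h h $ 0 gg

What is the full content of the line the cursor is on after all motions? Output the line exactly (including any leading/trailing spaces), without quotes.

Answer: tree sky wind

Derivation:
After 1 (j): row=1 col=0 char='f'
After 2 (h): row=1 col=0 char='f'
After 3 (^): row=1 col=0 char='f'
After 4 (b): row=0 col=9 char='w'
After 5 (h): row=0 col=8 char='_'
After 6 (h): row=0 col=7 char='y'
After 7 ($): row=0 col=12 char='d'
After 8 (0): row=0 col=0 char='t'
After 9 (gg): row=0 col=0 char='t'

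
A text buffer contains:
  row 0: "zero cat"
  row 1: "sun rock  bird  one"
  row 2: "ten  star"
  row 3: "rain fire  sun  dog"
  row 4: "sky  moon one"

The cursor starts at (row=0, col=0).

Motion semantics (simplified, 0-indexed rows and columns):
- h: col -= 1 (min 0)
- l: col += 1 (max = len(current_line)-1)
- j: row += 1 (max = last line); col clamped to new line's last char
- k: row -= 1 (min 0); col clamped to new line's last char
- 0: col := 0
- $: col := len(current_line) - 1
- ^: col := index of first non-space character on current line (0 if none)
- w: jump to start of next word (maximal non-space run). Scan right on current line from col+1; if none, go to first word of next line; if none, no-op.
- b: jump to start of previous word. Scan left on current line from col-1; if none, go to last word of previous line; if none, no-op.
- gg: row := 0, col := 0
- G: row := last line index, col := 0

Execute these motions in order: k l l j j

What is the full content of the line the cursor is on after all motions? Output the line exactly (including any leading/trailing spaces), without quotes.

After 1 (k): row=0 col=0 char='z'
After 2 (l): row=0 col=1 char='e'
After 3 (l): row=0 col=2 char='r'
After 4 (j): row=1 col=2 char='n'
After 5 (j): row=2 col=2 char='n'

Answer: ten  star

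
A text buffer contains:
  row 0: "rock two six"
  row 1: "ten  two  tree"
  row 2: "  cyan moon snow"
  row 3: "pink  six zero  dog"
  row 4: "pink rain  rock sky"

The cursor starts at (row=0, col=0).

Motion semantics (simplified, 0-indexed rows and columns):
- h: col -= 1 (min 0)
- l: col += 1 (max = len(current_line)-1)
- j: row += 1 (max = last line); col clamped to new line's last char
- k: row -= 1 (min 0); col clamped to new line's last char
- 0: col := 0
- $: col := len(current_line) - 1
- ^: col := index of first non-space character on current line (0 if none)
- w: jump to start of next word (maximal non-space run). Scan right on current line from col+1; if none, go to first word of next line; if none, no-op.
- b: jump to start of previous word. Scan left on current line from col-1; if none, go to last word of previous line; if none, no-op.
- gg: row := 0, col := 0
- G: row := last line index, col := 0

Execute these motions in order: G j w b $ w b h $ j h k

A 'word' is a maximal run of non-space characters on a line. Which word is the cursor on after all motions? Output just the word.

Answer: dog

Derivation:
After 1 (G): row=4 col=0 char='p'
After 2 (j): row=4 col=0 char='p'
After 3 (w): row=4 col=5 char='r'
After 4 (b): row=4 col=0 char='p'
After 5 ($): row=4 col=18 char='y'
After 6 (w): row=4 col=18 char='y'
After 7 (b): row=4 col=16 char='s'
After 8 (h): row=4 col=15 char='_'
After 9 ($): row=4 col=18 char='y'
After 10 (j): row=4 col=18 char='y'
After 11 (h): row=4 col=17 char='k'
After 12 (k): row=3 col=17 char='o'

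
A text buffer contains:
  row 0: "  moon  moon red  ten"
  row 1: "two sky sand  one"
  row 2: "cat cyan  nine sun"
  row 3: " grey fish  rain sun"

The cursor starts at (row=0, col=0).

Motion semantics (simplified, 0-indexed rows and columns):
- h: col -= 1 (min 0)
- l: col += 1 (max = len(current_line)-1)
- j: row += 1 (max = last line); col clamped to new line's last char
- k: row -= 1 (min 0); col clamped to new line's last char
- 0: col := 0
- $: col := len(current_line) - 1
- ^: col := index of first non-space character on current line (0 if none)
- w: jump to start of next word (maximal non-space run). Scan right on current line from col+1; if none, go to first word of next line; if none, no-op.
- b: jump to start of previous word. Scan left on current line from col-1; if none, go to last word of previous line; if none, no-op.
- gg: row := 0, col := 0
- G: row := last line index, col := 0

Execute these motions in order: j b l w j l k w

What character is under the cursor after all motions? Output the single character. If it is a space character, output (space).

After 1 (j): row=1 col=0 char='t'
After 2 (b): row=0 col=18 char='t'
After 3 (l): row=0 col=19 char='e'
After 4 (w): row=1 col=0 char='t'
After 5 (j): row=2 col=0 char='c'
After 6 (l): row=2 col=1 char='a'
After 7 (k): row=1 col=1 char='w'
After 8 (w): row=1 col=4 char='s'

Answer: s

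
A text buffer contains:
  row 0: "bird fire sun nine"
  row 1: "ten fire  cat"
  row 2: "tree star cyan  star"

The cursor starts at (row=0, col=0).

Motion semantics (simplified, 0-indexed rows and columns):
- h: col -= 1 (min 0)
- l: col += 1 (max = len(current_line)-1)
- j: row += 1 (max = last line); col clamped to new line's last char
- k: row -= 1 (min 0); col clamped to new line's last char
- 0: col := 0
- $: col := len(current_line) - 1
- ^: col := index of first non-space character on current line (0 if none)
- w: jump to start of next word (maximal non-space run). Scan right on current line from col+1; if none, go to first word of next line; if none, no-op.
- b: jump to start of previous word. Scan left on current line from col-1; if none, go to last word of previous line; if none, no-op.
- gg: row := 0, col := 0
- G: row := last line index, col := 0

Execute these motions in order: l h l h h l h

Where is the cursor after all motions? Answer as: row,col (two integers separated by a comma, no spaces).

After 1 (l): row=0 col=1 char='i'
After 2 (h): row=0 col=0 char='b'
After 3 (l): row=0 col=1 char='i'
After 4 (h): row=0 col=0 char='b'
After 5 (h): row=0 col=0 char='b'
After 6 (l): row=0 col=1 char='i'
After 7 (h): row=0 col=0 char='b'

Answer: 0,0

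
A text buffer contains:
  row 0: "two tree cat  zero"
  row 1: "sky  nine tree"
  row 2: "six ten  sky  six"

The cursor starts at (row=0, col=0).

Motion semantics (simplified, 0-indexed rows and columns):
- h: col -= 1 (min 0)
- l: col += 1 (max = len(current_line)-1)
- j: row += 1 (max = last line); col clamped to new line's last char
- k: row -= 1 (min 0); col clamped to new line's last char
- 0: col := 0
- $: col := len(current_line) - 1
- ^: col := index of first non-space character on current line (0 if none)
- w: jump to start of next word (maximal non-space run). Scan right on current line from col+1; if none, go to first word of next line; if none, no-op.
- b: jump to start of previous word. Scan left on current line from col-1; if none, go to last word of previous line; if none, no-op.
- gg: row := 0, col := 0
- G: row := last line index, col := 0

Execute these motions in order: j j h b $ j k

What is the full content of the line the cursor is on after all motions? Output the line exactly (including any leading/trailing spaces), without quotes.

Answer: sky  nine tree

Derivation:
After 1 (j): row=1 col=0 char='s'
After 2 (j): row=2 col=0 char='s'
After 3 (h): row=2 col=0 char='s'
After 4 (b): row=1 col=10 char='t'
After 5 ($): row=1 col=13 char='e'
After 6 (j): row=2 col=13 char='_'
After 7 (k): row=1 col=13 char='e'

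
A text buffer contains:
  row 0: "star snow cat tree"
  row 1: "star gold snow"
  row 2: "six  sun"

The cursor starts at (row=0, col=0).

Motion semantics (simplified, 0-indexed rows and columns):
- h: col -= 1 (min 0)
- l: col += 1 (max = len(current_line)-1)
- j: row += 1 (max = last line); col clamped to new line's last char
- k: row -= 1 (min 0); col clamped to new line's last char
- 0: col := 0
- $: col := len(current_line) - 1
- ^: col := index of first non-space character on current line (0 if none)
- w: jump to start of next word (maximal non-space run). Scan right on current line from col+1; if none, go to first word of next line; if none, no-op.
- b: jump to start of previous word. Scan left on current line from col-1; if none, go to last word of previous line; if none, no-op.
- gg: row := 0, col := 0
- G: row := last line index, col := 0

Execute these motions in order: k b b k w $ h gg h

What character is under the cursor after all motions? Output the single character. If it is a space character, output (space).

Answer: s

Derivation:
After 1 (k): row=0 col=0 char='s'
After 2 (b): row=0 col=0 char='s'
After 3 (b): row=0 col=0 char='s'
After 4 (k): row=0 col=0 char='s'
After 5 (w): row=0 col=5 char='s'
After 6 ($): row=0 col=17 char='e'
After 7 (h): row=0 col=16 char='e'
After 8 (gg): row=0 col=0 char='s'
After 9 (h): row=0 col=0 char='s'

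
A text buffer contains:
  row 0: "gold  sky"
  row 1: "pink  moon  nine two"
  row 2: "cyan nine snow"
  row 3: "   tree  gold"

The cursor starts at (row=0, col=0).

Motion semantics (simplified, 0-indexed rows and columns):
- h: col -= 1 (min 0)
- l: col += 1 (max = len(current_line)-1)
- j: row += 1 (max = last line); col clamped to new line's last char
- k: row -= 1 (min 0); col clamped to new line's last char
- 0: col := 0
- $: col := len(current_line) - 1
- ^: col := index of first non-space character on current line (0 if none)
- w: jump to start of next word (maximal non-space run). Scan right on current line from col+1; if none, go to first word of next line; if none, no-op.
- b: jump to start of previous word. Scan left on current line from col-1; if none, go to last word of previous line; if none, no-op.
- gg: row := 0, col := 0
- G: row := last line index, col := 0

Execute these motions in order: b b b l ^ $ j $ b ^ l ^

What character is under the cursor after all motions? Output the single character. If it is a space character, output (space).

Answer: p

Derivation:
After 1 (b): row=0 col=0 char='g'
After 2 (b): row=0 col=0 char='g'
After 3 (b): row=0 col=0 char='g'
After 4 (l): row=0 col=1 char='o'
After 5 (^): row=0 col=0 char='g'
After 6 ($): row=0 col=8 char='y'
After 7 (j): row=1 col=8 char='o'
After 8 ($): row=1 col=19 char='o'
After 9 (b): row=1 col=17 char='t'
After 10 (^): row=1 col=0 char='p'
After 11 (l): row=1 col=1 char='i'
After 12 (^): row=1 col=0 char='p'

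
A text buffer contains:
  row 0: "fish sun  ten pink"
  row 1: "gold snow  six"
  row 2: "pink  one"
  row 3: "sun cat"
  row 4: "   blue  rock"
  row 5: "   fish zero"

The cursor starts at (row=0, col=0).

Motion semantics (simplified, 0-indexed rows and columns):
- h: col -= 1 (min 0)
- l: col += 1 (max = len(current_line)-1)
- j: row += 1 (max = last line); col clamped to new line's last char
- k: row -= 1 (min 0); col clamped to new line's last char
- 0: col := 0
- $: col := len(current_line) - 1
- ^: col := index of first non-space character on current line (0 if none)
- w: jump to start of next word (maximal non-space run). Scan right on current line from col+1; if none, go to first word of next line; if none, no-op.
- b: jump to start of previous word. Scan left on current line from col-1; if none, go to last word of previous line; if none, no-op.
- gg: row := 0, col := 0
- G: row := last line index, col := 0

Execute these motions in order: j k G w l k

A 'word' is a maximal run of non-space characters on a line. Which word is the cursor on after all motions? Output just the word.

Answer: blue

Derivation:
After 1 (j): row=1 col=0 char='g'
After 2 (k): row=0 col=0 char='f'
After 3 (G): row=5 col=0 char='_'
After 4 (w): row=5 col=3 char='f'
After 5 (l): row=5 col=4 char='i'
After 6 (k): row=4 col=4 char='l'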